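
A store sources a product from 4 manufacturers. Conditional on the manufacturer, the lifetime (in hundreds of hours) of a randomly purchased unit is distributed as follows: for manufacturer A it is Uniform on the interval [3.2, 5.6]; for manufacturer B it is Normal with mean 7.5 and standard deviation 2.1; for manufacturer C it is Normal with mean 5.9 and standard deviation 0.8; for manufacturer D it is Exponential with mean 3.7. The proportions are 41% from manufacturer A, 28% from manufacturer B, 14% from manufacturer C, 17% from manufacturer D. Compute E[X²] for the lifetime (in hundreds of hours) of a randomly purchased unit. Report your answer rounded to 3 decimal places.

34.737

For each component E[X²] = Var + (mean)², giving A: 19.84; B: 60.66; C: 35.45; D: 27.38.
Overall E[X²] = 0.41·19.84 + 0.28·60.66 + 0.14·35.45 + 0.17·27.38 = 34.7368.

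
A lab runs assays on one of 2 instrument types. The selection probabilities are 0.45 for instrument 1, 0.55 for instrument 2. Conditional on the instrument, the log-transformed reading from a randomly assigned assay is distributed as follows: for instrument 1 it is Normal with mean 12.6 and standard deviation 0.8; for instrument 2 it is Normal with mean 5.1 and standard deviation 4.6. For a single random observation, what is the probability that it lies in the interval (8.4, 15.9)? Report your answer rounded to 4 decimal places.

Conditional on each instrument, P(8.4 < X < 15.9): 1: 0.999981; 2: 0.227125.
By total probability, P(8.4 < X < 15.9) = 0.45·0.999981 + 0.55·0.227125 = 0.57491.

0.5749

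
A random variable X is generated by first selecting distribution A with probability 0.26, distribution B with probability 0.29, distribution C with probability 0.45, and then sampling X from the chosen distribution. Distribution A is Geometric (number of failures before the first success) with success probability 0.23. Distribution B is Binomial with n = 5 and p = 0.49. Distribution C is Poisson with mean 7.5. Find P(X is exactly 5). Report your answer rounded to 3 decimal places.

0.074

Conditional on each component, P(X = 5): A: 0.062256; B: 0.0282475; C: 0.109375.
By total probability, P(X = 5) = 0.26·0.062256 + 0.29·0.0282475 + 0.45·0.109375 = 0.0735969.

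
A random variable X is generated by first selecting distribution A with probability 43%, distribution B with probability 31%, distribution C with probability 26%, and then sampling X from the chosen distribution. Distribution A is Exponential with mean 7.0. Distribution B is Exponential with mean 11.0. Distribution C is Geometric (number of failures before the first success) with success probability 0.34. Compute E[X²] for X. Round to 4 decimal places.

For each component E[X²] = Var + (mean)², giving A: 98; B: 242; C: 9.47751.
Overall E[X²] = 0.43·98 + 0.31·242 + 0.26·9.47751 = 119.624.

119.6242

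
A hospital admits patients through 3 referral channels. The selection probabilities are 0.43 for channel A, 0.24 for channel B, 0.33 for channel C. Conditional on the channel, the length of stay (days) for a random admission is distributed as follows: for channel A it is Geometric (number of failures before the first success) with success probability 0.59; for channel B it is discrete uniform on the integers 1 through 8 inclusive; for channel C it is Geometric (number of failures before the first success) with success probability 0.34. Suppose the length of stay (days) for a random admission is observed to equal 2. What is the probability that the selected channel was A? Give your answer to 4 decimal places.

0.3509

Likelihoods P(X=2 | ·): A: 0.099179; B: 0.125; C: 0.148104.
Posterior ∝ prior × likelihood. Numerator for A: 0.43·0.099179 = 0.042647.
Normalizing constant: 0.43·0.099179 + 0.24·0.125 + 0.33·0.148104 = 0.121521.
P(A | observation) = 0.042647 / 0.121521 = 0.350942.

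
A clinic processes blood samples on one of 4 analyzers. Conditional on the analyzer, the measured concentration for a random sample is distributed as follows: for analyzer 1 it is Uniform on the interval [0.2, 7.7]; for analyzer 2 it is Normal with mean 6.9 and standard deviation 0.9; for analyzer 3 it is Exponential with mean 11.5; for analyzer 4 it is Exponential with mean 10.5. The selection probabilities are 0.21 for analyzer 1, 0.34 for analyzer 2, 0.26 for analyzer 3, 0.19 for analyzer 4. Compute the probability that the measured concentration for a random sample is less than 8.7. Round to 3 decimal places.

0.787

Conditional on each analyzer, P(X < 8.7): 1: 1; 2: 0.97725; 3: 0.530704; 4: 0.563327.
By total probability, P(X < 8.7) = 0.21·1 + 0.34·0.97725 + 0.26·0.530704 + 0.19·0.563327 = 0.78728.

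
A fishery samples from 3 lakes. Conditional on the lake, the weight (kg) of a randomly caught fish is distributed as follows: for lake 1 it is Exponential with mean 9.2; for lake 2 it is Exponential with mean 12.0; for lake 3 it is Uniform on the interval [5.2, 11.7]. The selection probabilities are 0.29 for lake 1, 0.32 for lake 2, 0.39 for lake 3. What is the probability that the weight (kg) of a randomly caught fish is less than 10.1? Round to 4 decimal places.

0.6693

Conditional on each lake, P(X < 10.1): 1: 0.666404; 2: 0.569008; 3: 0.753846.
By total probability, P(X < 10.1) = 0.29·0.666404 + 0.32·0.569008 + 0.39·0.753846 = 0.66934.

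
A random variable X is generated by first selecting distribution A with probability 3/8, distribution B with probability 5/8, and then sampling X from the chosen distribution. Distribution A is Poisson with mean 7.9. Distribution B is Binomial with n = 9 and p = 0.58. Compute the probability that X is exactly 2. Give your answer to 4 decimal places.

Conditional on each component, P(X = 2): A: 0.0115691; B: 0.0279192.
By total probability, P(X = 2) = 0.375·0.0115691 + 0.625·0.0279192 = 0.0217879.

0.0218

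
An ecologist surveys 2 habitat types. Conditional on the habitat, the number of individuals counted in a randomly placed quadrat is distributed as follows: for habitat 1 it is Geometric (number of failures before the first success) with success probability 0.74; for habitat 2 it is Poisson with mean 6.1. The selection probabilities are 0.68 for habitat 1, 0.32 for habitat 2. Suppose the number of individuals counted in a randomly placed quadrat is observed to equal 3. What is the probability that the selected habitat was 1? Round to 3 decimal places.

Likelihoods P(X=3 | ·): 1: 0.0130062; 2: 0.0848481.
Posterior ∝ prior × likelihood. Numerator for 1: 0.68·0.0130062 = 0.00884424.
Normalizing constant: 0.68·0.0130062 + 0.32·0.0848481 = 0.0359956.
P(1 | observation) = 0.00884424 / 0.0359956 = 0.245703.

0.246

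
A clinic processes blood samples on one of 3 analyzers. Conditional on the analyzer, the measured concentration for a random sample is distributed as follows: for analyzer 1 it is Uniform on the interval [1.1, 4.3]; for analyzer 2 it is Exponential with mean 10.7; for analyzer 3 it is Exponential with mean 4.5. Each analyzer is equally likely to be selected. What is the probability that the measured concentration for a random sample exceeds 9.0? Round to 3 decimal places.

0.189

Conditional on each analyzer, P(X > 9.0): 1: 0; 2: 0.431227; 3: 0.135335.
By total probability, P(X > 9.0) = 0.333333·0 + 0.333333·0.431227 + 0.333333·0.135335 = 0.188854.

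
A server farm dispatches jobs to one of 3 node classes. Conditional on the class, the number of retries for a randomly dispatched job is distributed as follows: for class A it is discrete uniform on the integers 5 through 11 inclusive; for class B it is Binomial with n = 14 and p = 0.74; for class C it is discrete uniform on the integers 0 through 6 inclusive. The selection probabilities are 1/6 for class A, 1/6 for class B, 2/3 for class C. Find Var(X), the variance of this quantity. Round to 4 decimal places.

Per component, A: μ=8, E[X²]=68; B: μ=10.36, E[X²]=110.023; C: μ=3, E[X²]=13.
E[X] = 0.166667·8 + 0.166667·10.36 + 0.666667·3 = 5.06.
E[X²] = 0.166667·68 + 0.166667·110.023 + 0.666667·13 = 38.3372.
Var(X) = E[X²] − (E[X])² = 38.3372 − 25.6036 = 12.7336.

12.7336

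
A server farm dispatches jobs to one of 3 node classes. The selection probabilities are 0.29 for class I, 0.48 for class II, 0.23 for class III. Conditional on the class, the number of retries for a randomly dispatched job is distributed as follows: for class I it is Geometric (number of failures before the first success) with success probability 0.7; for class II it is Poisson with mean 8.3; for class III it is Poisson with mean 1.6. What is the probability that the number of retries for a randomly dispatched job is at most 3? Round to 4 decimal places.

0.5161

Conditional on each class, P(X ≤ 3): I: 0.9919; II: 0.0345545; III: 0.921187.
By total probability, P(X ≤ 3) = 0.29·0.9919 + 0.48·0.0345545 + 0.23·0.921187 = 0.51611.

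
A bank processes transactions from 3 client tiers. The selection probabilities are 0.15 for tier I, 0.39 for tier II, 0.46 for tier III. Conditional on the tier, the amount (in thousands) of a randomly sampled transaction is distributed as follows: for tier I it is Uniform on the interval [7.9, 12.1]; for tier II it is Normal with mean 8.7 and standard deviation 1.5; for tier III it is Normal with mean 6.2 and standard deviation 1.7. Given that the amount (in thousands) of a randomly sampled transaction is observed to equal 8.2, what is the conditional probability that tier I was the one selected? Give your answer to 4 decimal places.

Likelihoods f(8.2 | ·): I: 0.238095; II: 0.251589; III: 0.117466.
Posterior ∝ prior × likelihood. Numerator for I: 0.15·0.238095 = 0.0357143.
Normalizing constant: 0.15·0.238095 + 0.39·0.251589 + 0.46·0.117466 = 0.187868.
P(I | observation) = 0.0357143 / 0.187868 = 0.190103.

0.1901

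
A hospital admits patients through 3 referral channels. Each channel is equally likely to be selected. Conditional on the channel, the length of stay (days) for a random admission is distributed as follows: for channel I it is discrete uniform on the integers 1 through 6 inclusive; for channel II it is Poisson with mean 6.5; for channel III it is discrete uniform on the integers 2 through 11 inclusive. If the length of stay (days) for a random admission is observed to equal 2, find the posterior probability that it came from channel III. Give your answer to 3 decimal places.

Likelihoods P(X=2 | ·): I: 0.166667; II: 0.0317602; III: 0.1.
Posterior ∝ prior × likelihood. Numerator for III: 0.333333·0.1 = 0.0333333.
Normalizing constant: 0.333333·0.166667 + 0.333333·0.0317602 + 0.333333·0.1 = 0.0994756.
P(III | observation) = 0.0333333 / 0.0994756 = 0.335091.

0.335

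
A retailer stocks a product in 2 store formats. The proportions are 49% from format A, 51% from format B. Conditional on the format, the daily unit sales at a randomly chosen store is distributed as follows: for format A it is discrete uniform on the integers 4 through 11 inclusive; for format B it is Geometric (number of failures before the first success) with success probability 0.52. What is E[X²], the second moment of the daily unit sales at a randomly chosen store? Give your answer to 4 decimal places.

For each component E[X²] = Var + (mean)², giving A: 61.5; B: 2.62722.
Overall E[X²] = 0.49·61.5 + 0.51·2.62722 = 31.4749.

31.4749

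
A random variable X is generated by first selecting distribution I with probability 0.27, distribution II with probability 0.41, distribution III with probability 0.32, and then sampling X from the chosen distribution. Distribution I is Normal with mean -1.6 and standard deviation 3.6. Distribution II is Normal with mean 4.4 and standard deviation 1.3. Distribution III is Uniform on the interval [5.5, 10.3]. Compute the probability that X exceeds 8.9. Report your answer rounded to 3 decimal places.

0.094

Conditional on each component, P(X > 8.9): I: 0.00176897; II: 0.000268549; III: 0.291667.
By total probability, P(X > 8.9) = 0.27·0.00176897 + 0.41·0.000268549 + 0.32·0.291667 = 0.0939211.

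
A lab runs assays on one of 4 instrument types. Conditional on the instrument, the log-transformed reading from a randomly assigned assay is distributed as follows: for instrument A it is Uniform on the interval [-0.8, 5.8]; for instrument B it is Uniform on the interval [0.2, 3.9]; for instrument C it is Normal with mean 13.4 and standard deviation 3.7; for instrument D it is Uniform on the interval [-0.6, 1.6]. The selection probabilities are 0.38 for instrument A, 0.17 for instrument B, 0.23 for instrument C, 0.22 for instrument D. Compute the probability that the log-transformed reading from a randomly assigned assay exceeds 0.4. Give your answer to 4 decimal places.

0.8217

Conditional on each instrument, P(X > 0.4): A: 0.818182; B: 0.945946; C: 0.999779; D: 0.545455.
By total probability, P(X > 0.4) = 0.38·0.818182 + 0.17·0.945946 + 0.23·0.999779 + 0.22·0.545455 = 0.821669.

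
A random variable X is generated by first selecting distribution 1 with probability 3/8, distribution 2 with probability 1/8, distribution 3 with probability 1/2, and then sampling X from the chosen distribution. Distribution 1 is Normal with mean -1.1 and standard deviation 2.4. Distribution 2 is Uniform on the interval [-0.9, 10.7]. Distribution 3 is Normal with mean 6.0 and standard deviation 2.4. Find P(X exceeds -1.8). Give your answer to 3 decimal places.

0.855

Conditional on each component, P(X > -1.8): 1: 0.614729; 2: 1; 3: 0.999423.
By total probability, P(X > -1.8) = 0.375·0.614729 + 0.125·1 + 0.5·0.999423 = 0.855235.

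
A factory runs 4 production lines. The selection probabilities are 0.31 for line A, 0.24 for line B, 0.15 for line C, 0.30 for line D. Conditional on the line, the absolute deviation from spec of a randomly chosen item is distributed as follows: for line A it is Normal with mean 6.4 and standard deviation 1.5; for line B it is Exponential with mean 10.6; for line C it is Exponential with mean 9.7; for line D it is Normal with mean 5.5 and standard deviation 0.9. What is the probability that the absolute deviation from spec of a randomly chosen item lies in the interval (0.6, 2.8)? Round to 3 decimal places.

0.074

Conditional on each line, P(0.6 < X < 2.8): A: 0.00814237; B: 0.177111; C: 0.190751; D: 0.00134987.
By total probability, P(0.6 < X < 2.8) = 0.31·0.00814237 + 0.24·0.177111 + 0.15·0.190751 + 0.3·0.00134987 = 0.0740484.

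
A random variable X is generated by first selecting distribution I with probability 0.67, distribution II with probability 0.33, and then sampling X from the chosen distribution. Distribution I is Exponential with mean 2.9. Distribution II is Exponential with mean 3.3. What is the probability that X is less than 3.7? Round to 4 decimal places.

Conditional on each component, P(X < 3.7): I: 0.72081; II: 0.674115.
By total probability, P(X < 3.7) = 0.67·0.72081 + 0.33·0.674115 = 0.705401.

0.7054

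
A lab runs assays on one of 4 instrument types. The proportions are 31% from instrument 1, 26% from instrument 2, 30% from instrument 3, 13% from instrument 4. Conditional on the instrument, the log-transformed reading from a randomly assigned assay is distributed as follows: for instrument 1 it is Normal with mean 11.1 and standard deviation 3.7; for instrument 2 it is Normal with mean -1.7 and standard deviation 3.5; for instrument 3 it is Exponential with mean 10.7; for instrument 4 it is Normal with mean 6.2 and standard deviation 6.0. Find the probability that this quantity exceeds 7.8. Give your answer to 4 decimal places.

Conditional on each instrument, P(X > 7.8): 1: 0.813775; 2: 0.00332094; 3: 0.482405; 4: 0.394863.
By total probability, P(X > 7.8) = 0.31·0.813775 + 0.26·0.00332094 + 0.3·0.482405 + 0.13·0.394863 = 0.449187.

0.4492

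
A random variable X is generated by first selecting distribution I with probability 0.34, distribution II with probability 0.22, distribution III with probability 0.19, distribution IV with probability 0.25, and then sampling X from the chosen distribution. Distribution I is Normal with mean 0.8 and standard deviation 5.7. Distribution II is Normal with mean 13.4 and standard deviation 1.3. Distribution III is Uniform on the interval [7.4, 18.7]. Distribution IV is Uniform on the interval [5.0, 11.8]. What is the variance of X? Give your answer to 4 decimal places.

43.2896

Per component, I: μ=0.8, E[X²]=33.13; II: μ=13.4, E[X²]=181.25; III: μ=13.05, E[X²]=180.943; IV: μ=8.4, E[X²]=74.4133.
E[X] = 0.34·0.8 + 0.22·13.4 + 0.19·13.05 + 0.25·8.4 = 7.7995.
E[X²] = 0.34·33.13 + 0.22·181.25 + 0.19·180.943 + 0.25·74.4133 = 104.122.
Var(X) = E[X²] − (E[X])² = 104.122 − 60.8322 = 43.2896.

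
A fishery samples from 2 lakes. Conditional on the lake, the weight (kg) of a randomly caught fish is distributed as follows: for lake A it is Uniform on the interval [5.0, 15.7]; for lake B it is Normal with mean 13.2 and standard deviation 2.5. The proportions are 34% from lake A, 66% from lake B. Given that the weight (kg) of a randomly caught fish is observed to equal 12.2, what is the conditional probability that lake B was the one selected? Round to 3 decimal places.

0.754

Likelihoods f(12.2 | ·): A: 0.0934579; B: 0.147308.
Posterior ∝ prior × likelihood. Numerator for B: 0.66·0.147308 = 0.0972233.
Normalizing constant: 0.34·0.0934579 + 0.66·0.147308 = 0.128999.
P(B | observation) = 0.0972233 / 0.128999 = 0.753675.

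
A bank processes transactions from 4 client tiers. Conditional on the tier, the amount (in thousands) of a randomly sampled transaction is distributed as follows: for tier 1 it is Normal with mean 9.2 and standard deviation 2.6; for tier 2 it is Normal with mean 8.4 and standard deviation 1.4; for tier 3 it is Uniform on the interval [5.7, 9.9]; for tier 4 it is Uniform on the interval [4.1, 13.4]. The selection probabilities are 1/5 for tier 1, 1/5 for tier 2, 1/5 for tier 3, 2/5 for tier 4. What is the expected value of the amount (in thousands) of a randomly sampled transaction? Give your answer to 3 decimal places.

8.580

Component means — 1: 9.2; 2: 8.4; 3: 7.8; 4: 8.75.
E[X] = 0.2·9.2 + 0.2·8.4 + 0.2·7.8 + 0.4·8.75 = 8.58.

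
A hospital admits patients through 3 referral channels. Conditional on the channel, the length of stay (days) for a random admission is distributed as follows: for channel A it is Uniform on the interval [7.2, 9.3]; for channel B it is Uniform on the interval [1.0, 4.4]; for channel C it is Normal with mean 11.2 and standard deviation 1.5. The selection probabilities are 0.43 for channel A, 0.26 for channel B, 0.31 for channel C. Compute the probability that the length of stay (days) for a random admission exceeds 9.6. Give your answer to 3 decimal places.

Conditional on each channel, P(X > 9.6): A: 0; B: 0; C: 0.856939.
By total probability, P(X > 9.6) = 0.43·0 + 0.26·0 + 0.31·0.856939 = 0.265651.

0.266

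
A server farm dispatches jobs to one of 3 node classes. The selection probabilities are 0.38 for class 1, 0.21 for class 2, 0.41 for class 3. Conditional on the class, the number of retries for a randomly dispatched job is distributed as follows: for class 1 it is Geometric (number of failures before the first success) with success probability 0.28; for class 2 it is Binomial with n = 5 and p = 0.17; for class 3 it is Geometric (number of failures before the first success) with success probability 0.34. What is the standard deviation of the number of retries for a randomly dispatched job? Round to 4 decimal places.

2.5258

Per component, 1: μ=2.57143, E[X²]=15.7959; 2: μ=0.85, E[X²]=1.428; 3: μ=1.94118, E[X²]=9.47751.
E[X] = 0.38·2.57143 + 0.21·0.85 + 0.41·1.94118 = 1.95153.
E[X²] = 0.38·15.7959 + 0.21·1.428 + 0.41·9.47751 = 10.1881.
Var(X) = E[X²] − (E[X])² = 10.1881 − 3.80845 = 6.37966.
SD(X) = √6.37966 = 2.5258.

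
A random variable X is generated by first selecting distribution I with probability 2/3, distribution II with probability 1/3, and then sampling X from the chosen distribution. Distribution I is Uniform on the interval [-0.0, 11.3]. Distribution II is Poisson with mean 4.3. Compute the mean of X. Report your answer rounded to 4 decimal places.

5.2000

Component means — I: 5.65; II: 4.3.
E[X] = 0.666667·5.65 + 0.333333·4.3 = 5.2.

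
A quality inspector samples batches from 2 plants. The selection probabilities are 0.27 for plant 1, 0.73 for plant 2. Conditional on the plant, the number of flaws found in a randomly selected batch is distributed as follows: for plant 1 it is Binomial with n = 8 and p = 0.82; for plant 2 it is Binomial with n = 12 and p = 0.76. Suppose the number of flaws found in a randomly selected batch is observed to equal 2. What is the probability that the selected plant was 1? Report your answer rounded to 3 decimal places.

Likelihoods P(X=2 | ·): 1: 0.000640355; 2: 2.41704e-05.
Posterior ∝ prior × likelihood. Numerator for 1: 0.27·0.000640355 = 0.000172896.
Normalizing constant: 0.27·0.000640355 + 0.73·2.41704e-05 = 0.00019054.
P(1 | observation) = 0.000172896 / 0.00019054 = 0.907398.

0.907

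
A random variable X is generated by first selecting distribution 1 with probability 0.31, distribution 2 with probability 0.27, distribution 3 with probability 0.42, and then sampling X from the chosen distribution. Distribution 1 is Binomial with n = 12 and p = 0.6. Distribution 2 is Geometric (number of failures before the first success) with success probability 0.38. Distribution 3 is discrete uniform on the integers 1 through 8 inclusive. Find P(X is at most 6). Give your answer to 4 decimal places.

0.6793

Conditional on each component, P(X ≤ 6): 1: 0.334791; 2: 0.964784; 3: 0.75.
By total probability, P(X ≤ 6) = 0.31·0.334791 + 0.27·0.964784 + 0.42·0.75 = 0.679277.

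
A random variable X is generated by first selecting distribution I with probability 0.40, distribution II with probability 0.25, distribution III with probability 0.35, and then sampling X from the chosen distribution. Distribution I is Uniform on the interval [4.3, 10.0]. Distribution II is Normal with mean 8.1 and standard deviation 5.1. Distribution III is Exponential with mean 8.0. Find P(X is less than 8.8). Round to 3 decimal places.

Conditional on each component, P(X < 8.8): I: 0.789474; II: 0.554585; III: 0.667129.
By total probability, P(X < 8.8) = 0.4·0.789474 + 0.25·0.554585 + 0.35·0.667129 = 0.687931.

0.688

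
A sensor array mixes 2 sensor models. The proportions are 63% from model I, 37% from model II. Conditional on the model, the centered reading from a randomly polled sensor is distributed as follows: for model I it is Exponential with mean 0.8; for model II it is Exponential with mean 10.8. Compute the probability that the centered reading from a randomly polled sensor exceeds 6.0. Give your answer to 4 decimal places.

0.2126

Conditional on each model, P(X > 6.0): I: 0.000553084; II: 0.573753.
By total probability, P(X > 6.0) = 0.63·0.000553084 + 0.37·0.573753 = 0.212637.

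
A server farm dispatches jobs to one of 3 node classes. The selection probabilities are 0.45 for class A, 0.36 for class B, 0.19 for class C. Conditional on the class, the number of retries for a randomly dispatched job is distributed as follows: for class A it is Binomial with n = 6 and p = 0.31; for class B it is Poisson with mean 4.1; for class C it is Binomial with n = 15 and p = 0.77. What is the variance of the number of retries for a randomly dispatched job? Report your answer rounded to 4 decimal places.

15.1956

Per component, A: μ=1.86, E[X²]=4.743; B: μ=4.1, E[X²]=20.91; C: μ=11.55, E[X²]=136.059.
E[X] = 0.45·1.86 + 0.36·4.1 + 0.19·11.55 = 4.5075.
E[X²] = 0.45·4.743 + 0.36·20.91 + 0.19·136.059 = 35.5132.
Var(X) = E[X²] − (E[X])² = 35.5132 − 20.3176 = 15.1956.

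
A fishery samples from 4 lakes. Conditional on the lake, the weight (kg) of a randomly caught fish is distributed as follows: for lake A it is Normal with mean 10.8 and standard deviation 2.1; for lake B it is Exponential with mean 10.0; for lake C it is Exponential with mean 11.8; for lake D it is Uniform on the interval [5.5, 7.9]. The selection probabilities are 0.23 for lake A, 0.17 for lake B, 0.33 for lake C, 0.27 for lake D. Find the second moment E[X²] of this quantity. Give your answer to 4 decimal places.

165.9898

For each component E[X²] = Var + (mean)², giving A: 121.05; B: 200; C: 278.48; D: 45.37.
Overall E[X²] = 0.23·121.05 + 0.17·200 + 0.33·278.48 + 0.27·45.37 = 165.99.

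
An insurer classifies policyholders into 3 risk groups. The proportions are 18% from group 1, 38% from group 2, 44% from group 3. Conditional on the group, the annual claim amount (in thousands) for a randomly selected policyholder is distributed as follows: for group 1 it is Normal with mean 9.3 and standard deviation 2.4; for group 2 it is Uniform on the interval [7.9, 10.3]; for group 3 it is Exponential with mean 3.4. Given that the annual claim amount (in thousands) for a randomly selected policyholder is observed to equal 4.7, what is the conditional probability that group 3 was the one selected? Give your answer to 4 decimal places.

0.8720

Likelihoods f(4.7 | ·): 1: 0.026484; 2: 0; 3: 0.0738198.
Posterior ∝ prior × likelihood. Numerator for 3: 0.44·0.0738198 = 0.0324807.
Normalizing constant: 0.18·0.026484 + 0.38·0 + 0.44·0.0738198 = 0.0372478.
P(3 | observation) = 0.0324807 / 0.0372478 = 0.872016.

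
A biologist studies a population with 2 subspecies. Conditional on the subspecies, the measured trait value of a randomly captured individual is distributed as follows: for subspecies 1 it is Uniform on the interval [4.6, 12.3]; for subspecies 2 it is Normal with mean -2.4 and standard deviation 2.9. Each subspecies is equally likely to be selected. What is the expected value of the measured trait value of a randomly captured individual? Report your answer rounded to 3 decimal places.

3.025

Component means — 1: 8.45; 2: -2.4.
E[X] = 0.5·8.45 + 0.5·-2.4 = 3.025.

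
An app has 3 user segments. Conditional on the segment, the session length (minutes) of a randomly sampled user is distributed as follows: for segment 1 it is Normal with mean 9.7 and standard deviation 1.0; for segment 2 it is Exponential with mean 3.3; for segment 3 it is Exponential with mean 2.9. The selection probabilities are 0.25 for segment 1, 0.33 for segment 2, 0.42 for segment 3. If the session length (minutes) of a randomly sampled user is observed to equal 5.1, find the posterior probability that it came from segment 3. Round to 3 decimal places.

Likelihoods f(5.1 | ·): 1: 1.01409e-05; 2: 0.0646106; 3: 0.0594077.
Posterior ∝ prior × likelihood. Numerator for 3: 0.42·0.0594077 = 0.0249512.
Normalizing constant: 0.25·1.01409e-05 + 0.33·0.0646106 + 0.42·0.0594077 = 0.0462753.
P(3 | observation) = 0.0249512 / 0.0462753 = 0.539192.

0.539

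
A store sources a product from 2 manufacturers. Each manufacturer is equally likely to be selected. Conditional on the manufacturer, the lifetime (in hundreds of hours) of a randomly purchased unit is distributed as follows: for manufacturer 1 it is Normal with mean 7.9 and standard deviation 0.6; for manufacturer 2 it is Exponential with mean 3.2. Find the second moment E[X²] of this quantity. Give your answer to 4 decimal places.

For each component E[X²] = Var + (mean)², giving 1: 62.77; 2: 20.48.
Overall E[X²] = 0.5·62.77 + 0.5·20.48 = 41.625.

41.6250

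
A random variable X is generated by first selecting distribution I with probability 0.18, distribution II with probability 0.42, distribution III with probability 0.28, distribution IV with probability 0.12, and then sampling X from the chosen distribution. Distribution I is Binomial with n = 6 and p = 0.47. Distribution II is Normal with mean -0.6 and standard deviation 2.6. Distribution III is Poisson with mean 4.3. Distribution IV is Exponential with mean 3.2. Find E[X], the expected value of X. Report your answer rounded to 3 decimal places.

1.844

Component means — I: 2.82; II: -0.6; III: 4.3; IV: 3.2.
E[X] = 0.18·2.82 + 0.42·-0.6 + 0.28·4.3 + 0.12·3.2 = 1.8436.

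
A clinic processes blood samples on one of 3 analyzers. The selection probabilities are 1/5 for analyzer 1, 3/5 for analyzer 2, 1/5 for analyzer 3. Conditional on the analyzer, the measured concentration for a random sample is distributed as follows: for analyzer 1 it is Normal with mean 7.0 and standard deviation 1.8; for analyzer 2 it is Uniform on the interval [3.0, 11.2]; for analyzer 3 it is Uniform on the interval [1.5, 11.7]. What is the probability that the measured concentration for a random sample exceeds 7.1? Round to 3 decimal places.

Conditional on each analyzer, P(X > 7.1): 1: 0.477848; 2: 0.5; 3: 0.45098.
By total probability, P(X > 7.1) = 0.2·0.477848 + 0.6·0.5 + 0.2·0.45098 = 0.485766.

0.486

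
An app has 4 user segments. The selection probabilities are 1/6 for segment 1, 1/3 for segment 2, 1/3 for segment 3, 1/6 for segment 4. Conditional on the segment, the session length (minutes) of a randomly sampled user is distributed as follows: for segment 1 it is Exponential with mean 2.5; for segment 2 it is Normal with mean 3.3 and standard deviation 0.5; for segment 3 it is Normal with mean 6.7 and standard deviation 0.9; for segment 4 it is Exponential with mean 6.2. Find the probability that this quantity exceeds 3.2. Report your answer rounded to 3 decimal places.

Conditional on each segment, P(X > 3.2): 1: 0.278037; 2: 0.57926; 3: 0.99995; 4: 0.596826.
By total probability, P(X > 3.2) = 0.166667·0.278037 + 0.333333·0.57926 + 0.333333·0.99995 + 0.166667·0.596826 = 0.672214.

0.672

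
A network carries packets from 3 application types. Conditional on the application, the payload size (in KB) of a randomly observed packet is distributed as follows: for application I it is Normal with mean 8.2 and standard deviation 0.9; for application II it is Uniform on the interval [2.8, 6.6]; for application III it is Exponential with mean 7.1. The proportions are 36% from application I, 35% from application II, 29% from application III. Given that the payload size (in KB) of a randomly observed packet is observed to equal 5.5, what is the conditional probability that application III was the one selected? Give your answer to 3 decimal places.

Likelihoods f(5.5 | ·): I: 0.00492428; II: 0.263158; III: 0.0649107.
Posterior ∝ prior × likelihood. Numerator for III: 0.29·0.0649107 = 0.0188241.
Normalizing constant: 0.36·0.00492428 + 0.35·0.263158 + 0.29·0.0649107 = 0.112702.
P(III | observation) = 0.0188241 / 0.112702 = 0.167025.

0.167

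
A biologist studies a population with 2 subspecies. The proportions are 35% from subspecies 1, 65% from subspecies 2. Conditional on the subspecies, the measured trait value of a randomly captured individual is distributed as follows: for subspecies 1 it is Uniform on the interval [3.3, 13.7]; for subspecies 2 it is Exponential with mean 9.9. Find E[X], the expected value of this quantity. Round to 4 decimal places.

9.4100

Component means — 1: 8.5; 2: 9.9.
E[X] = 0.35·8.5 + 0.65·9.9 = 9.41.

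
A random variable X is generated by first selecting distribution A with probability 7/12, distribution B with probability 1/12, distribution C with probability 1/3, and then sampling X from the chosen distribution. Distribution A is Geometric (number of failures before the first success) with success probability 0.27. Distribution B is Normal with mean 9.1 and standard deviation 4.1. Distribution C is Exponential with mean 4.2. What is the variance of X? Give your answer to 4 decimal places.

16.2133

Per component, A: μ=2.7037, E[X²]=17.3237; B: μ=9.1, E[X²]=99.62; C: μ=4.2, E[X²]=35.28.
E[X] = 0.583333·2.7037 + 0.0833333·9.1 + 0.333333·4.2 = 3.73549.
E[X²] = 0.583333·17.3237 + 0.0833333·99.62 + 0.333333·35.28 = 30.1672.
Var(X) = E[X²] − (E[X])² = 30.1672 − 13.9539 = 16.2133.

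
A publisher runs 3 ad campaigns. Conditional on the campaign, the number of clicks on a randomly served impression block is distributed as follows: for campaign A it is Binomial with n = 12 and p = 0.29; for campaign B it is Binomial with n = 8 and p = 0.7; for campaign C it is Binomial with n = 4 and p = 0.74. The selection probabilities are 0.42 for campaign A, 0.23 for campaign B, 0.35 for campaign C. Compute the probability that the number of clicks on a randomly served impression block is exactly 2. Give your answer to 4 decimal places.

0.1559

Conditional on each campaign, P(X = 2): A: 0.180686; B: 0.0100019; C: 0.222107.
By total probability, P(X = 2) = 0.42·0.180686 + 0.23·0.0100019 + 0.35·0.222107 = 0.155926.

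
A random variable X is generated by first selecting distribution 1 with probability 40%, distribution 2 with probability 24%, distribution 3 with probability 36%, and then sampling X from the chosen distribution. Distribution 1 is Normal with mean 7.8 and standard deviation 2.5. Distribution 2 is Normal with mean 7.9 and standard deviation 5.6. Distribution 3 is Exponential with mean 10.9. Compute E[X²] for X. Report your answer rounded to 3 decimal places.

134.884

For each component E[X²] = Var + (mean)², giving 1: 67.09; 2: 93.77; 3: 237.62.
Overall E[X²] = 0.4·67.09 + 0.24·93.77 + 0.36·237.62 = 134.884.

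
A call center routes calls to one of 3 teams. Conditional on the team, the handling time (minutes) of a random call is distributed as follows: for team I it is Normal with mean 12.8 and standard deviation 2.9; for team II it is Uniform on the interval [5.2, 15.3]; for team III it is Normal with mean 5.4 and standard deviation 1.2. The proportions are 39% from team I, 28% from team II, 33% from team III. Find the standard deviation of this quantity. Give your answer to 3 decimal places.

Per component, I: μ=12.8, E[X²]=172.25; II: μ=10.25, E[X²]=113.563; III: μ=5.4, E[X²]=30.6.
E[X] = 0.39·12.8 + 0.28·10.25 + 0.33·5.4 = 9.644.
E[X²] = 0.39·172.25 + 0.28·113.563 + 0.33·30.6 = 109.073.
Var(X) = E[X²] − (E[X])² = 109.073 − 93.0067 = 16.0665.
SD(X) = √16.0665 = 4.0083.

4.008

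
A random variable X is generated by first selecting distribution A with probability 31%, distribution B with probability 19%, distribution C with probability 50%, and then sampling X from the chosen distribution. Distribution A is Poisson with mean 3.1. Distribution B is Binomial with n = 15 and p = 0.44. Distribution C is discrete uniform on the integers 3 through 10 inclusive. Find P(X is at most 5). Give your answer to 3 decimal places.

Conditional on each component, P(X ≤ 5): A: 0.905666; B: 0.286938; C: 0.375.
By total probability, P(X ≤ 5) = 0.31·0.905666 + 0.19·0.286938 + 0.5·0.375 = 0.522775.

0.523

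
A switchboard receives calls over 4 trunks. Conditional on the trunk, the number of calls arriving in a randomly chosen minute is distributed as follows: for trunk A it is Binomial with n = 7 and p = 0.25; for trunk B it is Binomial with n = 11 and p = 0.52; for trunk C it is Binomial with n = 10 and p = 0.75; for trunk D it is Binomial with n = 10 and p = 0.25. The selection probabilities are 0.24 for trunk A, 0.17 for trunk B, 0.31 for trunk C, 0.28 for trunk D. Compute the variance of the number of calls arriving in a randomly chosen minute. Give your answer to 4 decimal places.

Per component, A: μ=1.75, E[X²]=4.375; B: μ=5.72, E[X²]=35.464; C: μ=7.5, E[X²]=58.125; D: μ=2.5, E[X²]=8.125.
E[X] = 0.24·1.75 + 0.17·5.72 + 0.31·7.5 + 0.28·2.5 = 4.4174.
E[X²] = 0.24·4.375 + 0.17·35.464 + 0.31·58.125 + 0.28·8.125 = 27.3726.
Var(X) = E[X²] − (E[X])² = 27.3726 − 19.5134 = 7.85921.

7.8592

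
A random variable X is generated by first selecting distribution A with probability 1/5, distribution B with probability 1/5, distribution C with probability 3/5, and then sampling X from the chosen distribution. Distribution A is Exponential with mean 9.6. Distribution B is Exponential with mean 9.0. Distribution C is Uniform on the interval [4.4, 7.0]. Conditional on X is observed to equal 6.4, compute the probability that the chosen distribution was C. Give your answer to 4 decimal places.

Likelihoods f(6.4 | ·): A: 0.0534809; B: 0.0545665; C: 0.384615.
Posterior ∝ prior × likelihood. Numerator for C: 0.6·0.384615 = 0.230769.
Normalizing constant: 0.2·0.0534809 + 0.2·0.0545665 + 0.6·0.384615 = 0.252379.
P(C | observation) = 0.230769 / 0.252379 = 0.914377.

0.9144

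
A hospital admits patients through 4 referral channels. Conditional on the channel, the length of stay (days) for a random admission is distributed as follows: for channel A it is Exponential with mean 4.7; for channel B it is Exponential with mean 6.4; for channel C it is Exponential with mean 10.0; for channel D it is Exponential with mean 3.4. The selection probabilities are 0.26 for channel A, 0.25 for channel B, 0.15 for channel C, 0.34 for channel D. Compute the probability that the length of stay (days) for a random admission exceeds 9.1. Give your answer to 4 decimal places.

0.1816

Conditional on each channel, P(X > 9.1): A: 0.144255; B: 0.241261; C: 0.402524; D: 0.0688056.
By total probability, P(X > 9.1) = 0.26·0.144255 + 0.25·0.241261 + 0.15·0.402524 + 0.34·0.0688056 = 0.181594.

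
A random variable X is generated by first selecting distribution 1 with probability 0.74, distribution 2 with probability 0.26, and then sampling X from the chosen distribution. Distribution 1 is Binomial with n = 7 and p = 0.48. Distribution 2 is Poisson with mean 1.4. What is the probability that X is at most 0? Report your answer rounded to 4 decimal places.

Conditional on each component, P(X ≤ 0): 1: 0.0102807; 2: 0.246597.
By total probability, P(X ≤ 0) = 0.74·0.0102807 + 0.26·0.246597 = 0.0717229.

0.0717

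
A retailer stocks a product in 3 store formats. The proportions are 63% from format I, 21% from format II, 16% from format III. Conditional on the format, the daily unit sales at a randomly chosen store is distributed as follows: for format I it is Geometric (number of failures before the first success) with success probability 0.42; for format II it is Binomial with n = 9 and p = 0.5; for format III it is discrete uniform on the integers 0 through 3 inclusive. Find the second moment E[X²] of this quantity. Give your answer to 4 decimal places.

8.5579

For each component E[X²] = Var + (mean)², giving I: 5.19501; II: 22.5; III: 3.5.
Overall E[X²] = 0.63·5.19501 + 0.21·22.5 + 0.16·3.5 = 8.55786.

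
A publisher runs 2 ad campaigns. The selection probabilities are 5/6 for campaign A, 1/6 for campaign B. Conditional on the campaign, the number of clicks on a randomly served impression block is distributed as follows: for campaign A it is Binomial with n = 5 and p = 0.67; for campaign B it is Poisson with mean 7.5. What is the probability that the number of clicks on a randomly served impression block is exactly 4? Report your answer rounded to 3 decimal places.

Conditional on each campaign, P(X = 4): A: 0.332493; B: 0.0729164.
By total probability, P(X = 4) = 0.833333·0.332493 + 0.166667·0.0729164 = 0.289231.

0.289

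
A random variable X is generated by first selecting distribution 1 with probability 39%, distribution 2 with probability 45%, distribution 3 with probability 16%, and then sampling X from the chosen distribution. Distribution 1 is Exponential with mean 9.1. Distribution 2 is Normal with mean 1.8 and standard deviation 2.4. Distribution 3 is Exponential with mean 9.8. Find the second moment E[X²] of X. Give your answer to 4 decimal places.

99.3746

For each component E[X²] = Var + (mean)², giving 1: 165.62; 2: 9; 3: 192.08.
Overall E[X²] = 0.39·165.62 + 0.45·9 + 0.16·192.08 = 99.3746.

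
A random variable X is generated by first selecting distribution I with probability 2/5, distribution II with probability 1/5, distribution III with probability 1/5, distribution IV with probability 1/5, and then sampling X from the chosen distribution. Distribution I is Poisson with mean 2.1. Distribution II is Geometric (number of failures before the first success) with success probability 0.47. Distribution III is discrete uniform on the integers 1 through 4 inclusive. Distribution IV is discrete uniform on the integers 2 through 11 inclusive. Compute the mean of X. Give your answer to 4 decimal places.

2.8655

Component means — I: 2.1; II: 1.12766; III: 2.5; IV: 6.5.
E[X] = 0.4·2.1 + 0.2·1.12766 + 0.2·2.5 + 0.2·6.5 = 2.86553.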